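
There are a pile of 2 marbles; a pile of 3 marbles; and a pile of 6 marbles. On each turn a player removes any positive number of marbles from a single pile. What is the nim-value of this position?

7

Nim-sum: 2 XOR 3 XOR 6 = 7.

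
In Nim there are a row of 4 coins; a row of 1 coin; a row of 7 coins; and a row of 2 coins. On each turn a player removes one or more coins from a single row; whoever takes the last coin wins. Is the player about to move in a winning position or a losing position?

Write each in binary and XOR column by column:
  100  (4)
  001  (1)
  111  (7)
  010  (2)
  ---
  000  (0)
The nim-sum is 0, so this is a P-position: the player to move is in a losing position under optimal play.

Losing position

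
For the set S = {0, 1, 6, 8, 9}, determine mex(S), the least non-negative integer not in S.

2

The values 0, 1 are all present; 2 is the first non-negative integer missing from the set.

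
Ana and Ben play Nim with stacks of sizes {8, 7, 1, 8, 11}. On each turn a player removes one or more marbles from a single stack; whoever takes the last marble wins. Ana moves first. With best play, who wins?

Ana wins

Nim-sum: 8 ⊕ 7 ⊕ 1 ⊕ 8 ⊕ 11 = 13.
The nim-sum is 13 ≠ 0, so this is an N-position: the player to move can win; Ana has a winning move.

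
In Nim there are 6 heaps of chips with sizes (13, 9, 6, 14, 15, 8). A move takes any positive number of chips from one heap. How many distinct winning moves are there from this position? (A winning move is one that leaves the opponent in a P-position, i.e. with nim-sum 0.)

5

Nim-sum: 13 XOR 9 XOR 6 XOR 14 XOR 15 XOR 8 = 11.
The overall nim-sum is X = 11. A heap of size p has a winning move iff p XOR X < p (reduce it to p XOR X).
  13: 13 XOR 11 = 6 < 13 — winning move (to 6).
  9: 9 XOR 11 = 2 < 9 — winning move (to 2).
  6: 6 XOR 11 = 13 ≥ 6 — no move.
  14: 14 XOR 11 = 5 < 14 — winning move (to 5).
  15: 15 XOR 11 = 4 < 15 — winning move (to 4).
  8: 8 XOR 11 = 3 < 8 — winning move (to 3).
That gives 5 winning moves.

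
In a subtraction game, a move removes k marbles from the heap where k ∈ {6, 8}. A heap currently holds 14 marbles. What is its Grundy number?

Compute g(0), g(1), … for moves {6, 8}:
k:     0  1  2  3  4  5  6  7  8  9 10 11 12 13 14
g(k):  0  0  0  0  0  0  1  1  1  1  1  1  2  2  0
So g(14) = 0.

0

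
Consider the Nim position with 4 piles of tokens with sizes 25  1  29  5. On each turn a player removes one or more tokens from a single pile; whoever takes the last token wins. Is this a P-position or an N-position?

P-position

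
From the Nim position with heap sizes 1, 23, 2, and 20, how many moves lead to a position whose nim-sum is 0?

Nim-sum: 1 ⊕ 23 ⊕ 2 ⊕ 20 = 0.
The nim-sum is already 0, so every move leaves a nonzero nim-sum — there are no winning moves.

0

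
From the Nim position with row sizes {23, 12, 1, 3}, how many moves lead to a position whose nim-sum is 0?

1

Compute the nim-sum pairwise:
23 ^ 12 = 27
27 ^ 1 = 26
26 ^ 3 = 25
The overall nim-sum is X = 25. A row of size p has a winning move iff p XOR X < p (reduce it to p XOR X).
  23: 23 XOR 25 = 14 < 23 — winning move (to 14).
  12: 12 XOR 25 = 21 ≥ 12 — no move.
  1: 1 XOR 25 = 24 ≥ 1 — no move.
  3: 3 XOR 25 = 26 ≥ 3 — no move.
That gives 1 winning move.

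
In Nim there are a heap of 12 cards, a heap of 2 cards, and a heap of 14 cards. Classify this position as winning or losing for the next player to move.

Losing position

Bitwise XOR of the heap sizes:
  1100  (12)
  0010  (2)
  1110  (14)
  ----
  0000  (0)
The nim-sum is 0, so this is a P-position: the player to move is in a losing position under optimal play.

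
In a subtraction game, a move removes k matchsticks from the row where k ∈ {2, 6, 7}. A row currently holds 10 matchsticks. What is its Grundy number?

3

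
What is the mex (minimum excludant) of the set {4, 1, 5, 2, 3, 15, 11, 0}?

6

The values 0, 1, 2, 3, 4, 5 are all present; 6 is the first non-negative integer missing from the set.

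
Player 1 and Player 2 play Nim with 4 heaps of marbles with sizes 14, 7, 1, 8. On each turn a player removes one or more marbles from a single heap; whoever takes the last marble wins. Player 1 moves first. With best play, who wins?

Nim-sum: 14 XOR 7 XOR 1 XOR 8 = 0.
The nim-sum is 0, so this is a P-position: the player to move is in a losing position under optimal play; Player 1 is about to move from it and so loses — Player 2 wins.

Player 2 wins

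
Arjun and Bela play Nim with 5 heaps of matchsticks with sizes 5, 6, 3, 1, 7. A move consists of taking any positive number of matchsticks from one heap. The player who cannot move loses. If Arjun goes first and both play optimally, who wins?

Compute the nim-sum pairwise:
5 XOR 6 = 3
3 XOR 3 = 0
0 XOR 1 = 1
1 XOR 7 = 6
The nim-sum is 6 ≠ 0, so this is an N-position: the player to move can win; Arjun has a winning move.

Arjun wins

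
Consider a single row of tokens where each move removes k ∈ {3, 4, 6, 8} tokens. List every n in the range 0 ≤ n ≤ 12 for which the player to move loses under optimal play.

0, 1, 2, 11, 12

Grundy values for subtraction set {3, 4, 6, 8}:
k:     0  1  2  3  4  5  6  7  8  9 10 11 12
g(k):  0  0  0  1  1  1  2  2  2  3  3  0  0
The P-positions (g = 0) in 0..12 are 0, 1, 2, 11, 12.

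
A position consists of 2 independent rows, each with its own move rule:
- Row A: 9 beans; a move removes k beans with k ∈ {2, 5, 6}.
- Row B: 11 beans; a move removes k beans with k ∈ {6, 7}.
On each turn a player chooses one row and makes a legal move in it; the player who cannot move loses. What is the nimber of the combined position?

Build the Grundy sequence for row A with g(k) = mex{g(k−s) : s ∈ {2, 5, 6}, s ≤ k}:
g(0) = mex{} = 0
g(1) = mex{} = 0
g(2) = mex{0} = 1
g(3) = mex{0} = 1
g(4) = mex{1} = 0
g(5) = mex{0,1} = 2
g(6) = mex{0} = 1
g(7) = mex{0,1,2} = 3
g(8) = mex{1} = 0
g(9) = mex{0,1,3} = 2
So g(9) = 2.
For row B, compute g(0), g(1), … with moves {6, 7}:
g(0) = mex{} = 0
g(1) = mex{} = 0
g(2) = mex{} = 0
g(3) = mex{} = 0
g(4) = mex{} = 0
g(5) = mex{} = 0
g(6) = mex{0} = 1
g(7) = mex{0} = 1
g(8) = mex{0} = 1
g(9) = mex{0} = 1
g(10) = mex{0} = 1
g(11) = mex{0} = 1
So g(11) = 1.
By the Sprague-Grundy theorem, the Grundy value of a sum of independent games is the XOR of the component values.
Combined value = 2 ⊕ 1 = 3.

3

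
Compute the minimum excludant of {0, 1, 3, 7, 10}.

2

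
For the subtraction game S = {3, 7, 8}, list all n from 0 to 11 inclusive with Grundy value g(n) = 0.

0, 1, 2, 6, 11

Grundy values for subtraction set {3, 7, 8}:
k:     0  1  2  3  4  5  6  7  8  9 10 11
g(k):  0  0  0  1  1  1  0  2  2  1  3  0
The P-positions (g = 0) in 0..11 are 0, 1, 2, 6, 11.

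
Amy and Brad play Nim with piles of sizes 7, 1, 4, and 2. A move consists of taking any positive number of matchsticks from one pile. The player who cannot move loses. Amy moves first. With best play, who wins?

Brad wins

Nim-sum: 7 ⊕ 1 ⊕ 4 ⊕ 2 = 0.
The nim-sum is 0, so this is a P-position: the player to move is in a losing position under optimal play; Amy is about to move from it and so loses — Brad wins.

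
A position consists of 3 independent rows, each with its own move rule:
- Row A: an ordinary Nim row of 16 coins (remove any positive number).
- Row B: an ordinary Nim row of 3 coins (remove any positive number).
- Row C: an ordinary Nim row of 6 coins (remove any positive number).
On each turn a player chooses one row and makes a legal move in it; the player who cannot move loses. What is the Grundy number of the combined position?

21

Row A is a plain Nim row of size 16, so its Grundy value is 16.
Row B is a plain Nim row of size 3, so its Grundy value is 3.
Row C is a plain Nim row of size 6, so its Grundy value is 6.
The value of a disjunctive sum is the nim-sum of the parts.
Combined value = 16 ⊕ 3 ⊕ 6 = 21.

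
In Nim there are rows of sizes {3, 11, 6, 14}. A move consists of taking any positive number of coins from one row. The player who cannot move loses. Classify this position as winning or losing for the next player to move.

Nim-sum: 3 ⊕ 11 ⊕ 6 ⊕ 14 = 0.
The nim-sum is 0, so this is a P-position: the player to move is in a losing position under optimal play.

Losing position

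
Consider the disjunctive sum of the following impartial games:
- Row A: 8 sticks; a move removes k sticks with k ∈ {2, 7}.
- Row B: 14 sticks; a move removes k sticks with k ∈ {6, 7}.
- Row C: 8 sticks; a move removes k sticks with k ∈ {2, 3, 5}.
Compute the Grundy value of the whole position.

2

Grundy values for row A (subtraction set {2, 7}):
g(0) = mex{} = 0
g(1) = mex{} = 0
g(2) = mex{0} = 1
g(3) = mex{0} = 1
g(4) = mex{1} = 0
g(5) = mex{1} = 0
g(6) = mex{0} = 1
g(7) = mex{0} = 1
g(8) = mex{0,1} = 2
So g(8) = 2.
Grundy values for row B (subtraction set {6, 7}):
g(0) = mex{} = 0
g(1) = mex{} = 0
g(2) = mex{} = 0
g(3) = mex{} = 0
g(4) = mex{} = 0
g(5) = mex{} = 0
g(6) = mex{0} = 1
g(7) = mex{0} = 1
g(8) = mex{0} = 1
g(9) = mex{0} = 1
g(10) = mex{0} = 1
g(11) = mex{0} = 1
g(12) = mex{0,1} = 2
g(13) = mex{1} = 0
g(14) = mex{1} = 0
So g(14) = 0.
Build the Grundy sequence for row C with g(k) = mex{g(k−s) : s ∈ {2, 3, 5}, s ≤ k}:
g(0) = mex{} = 0
g(1) = mex{} = 0
g(2) = mex{0} = 1
g(3) = mex{0} = 1
g(4) = mex{0,1} = 2
g(5) = mex{0,1} = 2
g(6) = mex{0,1,2} = 3
g(7) = mex{1,2} = 0
g(8) = mex{1,2,3} = 0
So g(8) = 0.
By the Sprague-Grundy theorem, the Grundy value of a sum of independent games is the XOR of the component values.
Combined value = 2 ⊕ 0 ⊕ 0 = 2.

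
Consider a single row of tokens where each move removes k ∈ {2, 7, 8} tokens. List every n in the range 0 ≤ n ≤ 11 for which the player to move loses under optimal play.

0, 1, 4, 5, 10

Compute g(0), g(1), … for moves {2, 7, 8}:
g(0) = mex{} = 0
g(1) = mex{} = 0
g(2) = mex{0} = 1
g(3) = mex{0} = 1
g(4) = mex{1} = 0
g(5) = mex{1} = 0
g(6) = mex{0} = 1
g(7) = mex{0} = 1
g(8) = mex{0,1} = 2
g(9) = mex{0,1} = 2
g(10) = mex{1,2} = 0
g(11) = mex{0,1,2} = 3
The P-positions (g = 0) in 0..11 are 0, 1, 4, 5, 10.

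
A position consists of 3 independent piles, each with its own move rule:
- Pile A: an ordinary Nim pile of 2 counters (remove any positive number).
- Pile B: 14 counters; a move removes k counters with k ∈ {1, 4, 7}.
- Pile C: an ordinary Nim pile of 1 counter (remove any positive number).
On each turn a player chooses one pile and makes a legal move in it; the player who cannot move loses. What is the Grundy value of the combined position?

2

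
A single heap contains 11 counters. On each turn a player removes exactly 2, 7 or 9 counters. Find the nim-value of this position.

3

Grundy values for subtraction set {2, 7, 9}:
k:     0  1  2  3  4  5  6  7  8  9 10 11
g(k):  0  0  1  1  0  0  1  1  2  2  3  3
So g(11) = 3.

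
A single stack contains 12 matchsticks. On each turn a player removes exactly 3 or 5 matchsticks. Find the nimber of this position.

Grundy values for subtraction set {3, 5}:
k:     0  1  2  3  4  5  6  7  8  9 10 11 12
g(k):  0  0  0  1  1  1  2  2  0  0  0  1  1
So g(12) = 1.

1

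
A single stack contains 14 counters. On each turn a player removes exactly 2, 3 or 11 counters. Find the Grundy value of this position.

0

Compute g(0), g(1), … for moves {2, 3, 11}:
k:     0  1  2  3  4  5  6  7  8  9 10 11 12 13 14
g(k):  0  0  1  1  2  0  0  1  1  2  0  3  1  2  0
So g(14) = 0.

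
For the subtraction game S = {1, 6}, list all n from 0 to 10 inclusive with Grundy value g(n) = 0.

Compute g(0), g(1), … for moves {1, 6}:
k:     0  1  2  3  4  5  6  7  8  9 10
g(k):  0  1  0  1  0  1  2  0  1  0  1
The P-positions (g = 0) in 0..10 are 0, 2, 4, 7, 9.

0, 2, 4, 7, 9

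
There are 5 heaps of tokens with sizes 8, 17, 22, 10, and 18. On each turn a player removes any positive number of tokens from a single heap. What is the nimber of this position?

Nim-sum: 8 XOR 17 XOR 22 XOR 10 XOR 18 = 23.

23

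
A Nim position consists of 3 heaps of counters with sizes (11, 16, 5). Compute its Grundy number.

30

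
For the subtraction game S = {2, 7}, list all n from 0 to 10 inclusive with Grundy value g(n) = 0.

0, 1, 4, 5, 9, 10

Build the Grundy sequence with g(k) = mex{g(k−s) : s ∈ {2, 7}, s ≤ k}:
k:     0  1  2  3  4  5  6  7  8  9 10
g(k):  0  0  1  1  0  0  1  1  2  0  0
The P-positions (g = 0) in 0..10 are 0, 1, 4, 5, 9, 10.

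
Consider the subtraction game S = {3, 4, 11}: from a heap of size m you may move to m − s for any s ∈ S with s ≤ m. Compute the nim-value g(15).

0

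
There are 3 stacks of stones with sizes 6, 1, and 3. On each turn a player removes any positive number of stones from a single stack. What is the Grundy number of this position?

4

Nim-sum: 6 ^ 1 ^ 3 = 4.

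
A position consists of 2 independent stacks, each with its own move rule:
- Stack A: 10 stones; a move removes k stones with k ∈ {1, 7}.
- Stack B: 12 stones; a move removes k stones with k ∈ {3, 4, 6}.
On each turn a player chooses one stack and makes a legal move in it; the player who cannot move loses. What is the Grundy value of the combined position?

For stack A, compute g(0), g(1), … with moves {1, 7}:
g(0) = mex{} = 0
g(1) = mex{0} = 1
g(2) = mex{1} = 0
g(3) = mex{0} = 1
g(4) = mex{1} = 0
g(5) = mex{0} = 1
g(6) = mex{1} = 0
g(7) = mex{0} = 1
g(8) = mex{1} = 0
g(9) = mex{0} = 1
g(10) = mex{1} = 0
So g(10) = 0.
For stack B, compute g(0), g(1), … with moves {3, 4, 6}:
g(0) = mex{} = 0
g(1) = mex{} = 0
g(2) = mex{} = 0
g(3) = mex{0} = 1
g(4) = mex{0} = 1
g(5) = mex{0} = 1
g(6) = mex{0,1} = 2
g(7) = mex{0,1} = 2
g(8) = mex{0,1} = 2
g(9) = mex{1,2} = 0
g(10) = mex{1,2} = 0
g(11) = mex{1,2} = 0
g(12) = mex{0,2} = 1
So g(12) = 1.
By the Sprague-Grundy theorem, the Grundy value of a sum of independent games is the XOR of the component values.
Combined value = 0 XOR 1 = 1.

1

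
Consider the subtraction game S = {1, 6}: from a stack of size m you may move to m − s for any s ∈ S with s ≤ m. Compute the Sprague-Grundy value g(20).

2

Build the Grundy sequence with g(k) = mex{g(k−s) : s ∈ {1, 6}, s ≤ k}:
k:     0  1  2  3  4  5  6  7  8  9 10 11 12 13 14 15 16 17 18 19 20
g(k):  0  1  0  1  0  1  2  0  1  0  1  0  1  2  0  1  0  1  0  1  2
So g(20) = 2.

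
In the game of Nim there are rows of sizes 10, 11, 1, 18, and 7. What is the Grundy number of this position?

In binary:
  01010  (10)
  01011  (11)
  00001  (1)
  10010  (18)
  00111  (7)
  -----
  10101  (21)

21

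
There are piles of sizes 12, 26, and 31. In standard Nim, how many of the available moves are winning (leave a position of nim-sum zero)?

Compute the nim-sum pairwise:
12 XOR 26 = 22
22 XOR 31 = 9
The overall nim-sum is X = 9. A pile of size p has a winning move iff p XOR X < p (reduce it to p XOR X).
  12: 12 XOR 9 = 5 < 12 — winning move (to 5).
  26: 26 XOR 9 = 19 < 26 — winning move (to 19).
  31: 31 XOR 9 = 22 < 31 — winning move (to 22).
That gives 3 winning moves.

3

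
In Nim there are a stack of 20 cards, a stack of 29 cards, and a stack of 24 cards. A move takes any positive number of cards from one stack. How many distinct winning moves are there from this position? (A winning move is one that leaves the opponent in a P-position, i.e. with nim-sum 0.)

3

Write each in binary and XOR column by column:
  10100  (20)
  11101  (29)
  11000  (24)
  -----
  10001  (17)
The overall nim-sum is X = 17. A stack of size p has a winning move iff p XOR X < p (reduce it to p XOR X).
  20: 20 XOR 17 = 5 < 20 — winning move (to 5).
  29: 29 XOR 17 = 12 < 29 — winning move (to 12).
  24: 24 XOR 17 = 9 < 24 — winning move (to 9).
That gives 3 winning moves.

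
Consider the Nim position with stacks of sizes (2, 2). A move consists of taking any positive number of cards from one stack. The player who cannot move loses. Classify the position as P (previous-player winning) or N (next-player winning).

P-position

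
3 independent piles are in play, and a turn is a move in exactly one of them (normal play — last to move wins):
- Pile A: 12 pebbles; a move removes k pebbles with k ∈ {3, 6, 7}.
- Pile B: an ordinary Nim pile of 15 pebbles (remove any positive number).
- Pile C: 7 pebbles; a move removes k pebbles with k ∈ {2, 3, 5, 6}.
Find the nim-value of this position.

12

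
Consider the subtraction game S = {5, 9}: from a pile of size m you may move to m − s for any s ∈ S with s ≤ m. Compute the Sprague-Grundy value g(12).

2

Build the Grundy sequence with g(k) = mex{g(k−s) : s ∈ {5, 9}, s ≤ k}:
g(0) = mex{} = 0
g(1) = mex{} = 0
g(2) = mex{} = 0
g(3) = mex{} = 0
g(4) = mex{} = 0
g(5) = mex{0} = 1
g(6) = mex{0} = 1
g(7) = mex{0} = 1
g(8) = mex{0} = 1
g(9) = mex{0} = 1
g(10) = mex{0,1} = 2
g(11) = mex{0,1} = 2
g(12) = mex{0,1} = 2
So g(12) = 2.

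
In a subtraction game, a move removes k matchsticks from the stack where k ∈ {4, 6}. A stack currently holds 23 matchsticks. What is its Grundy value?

Build the Grundy sequence with g(k) = mex{g(k−s) : s ∈ {4, 6}, s ≤ k}:
k:     0  1  2  3  4  5  6  7  8  9 10 11 12 13 14 15 16 17 18 19 20 21 22 23
g(k):  0  0  0  0  1  1  1  1  2  2  0  0  0  0  1  1  1  1  2  2  0  0  0  0
So g(23) = 0.

0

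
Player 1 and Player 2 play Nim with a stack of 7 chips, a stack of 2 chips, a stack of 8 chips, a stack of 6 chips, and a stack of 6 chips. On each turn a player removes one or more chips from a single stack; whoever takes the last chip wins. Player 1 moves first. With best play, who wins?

Compute the nim-sum pairwise:
7 ^ 2 = 5
5 ^ 8 = 13
13 ^ 6 = 11
11 ^ 6 = 13
The nim-sum is 13 ≠ 0, so this is an N-position: the player to move can win; Player 1 has a winning move.

Player 1 wins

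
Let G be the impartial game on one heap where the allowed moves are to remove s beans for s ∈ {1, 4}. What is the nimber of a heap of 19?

2

Build the Grundy sequence with g(k) = mex{g(k−s) : s ∈ {1, 4}, s ≤ k}:
k:     0  1  2  3  4  5  6  7  8  9 10 11 12 13 14 15 16 17 18 19
g(k):  0  1  0  1  2  0  1  0  1  2  0  1  0  1  2  0  1  0  1  2
So g(19) = 2.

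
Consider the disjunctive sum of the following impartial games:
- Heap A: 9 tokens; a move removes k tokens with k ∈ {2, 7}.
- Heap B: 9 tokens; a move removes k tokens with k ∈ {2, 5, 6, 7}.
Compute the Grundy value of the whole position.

2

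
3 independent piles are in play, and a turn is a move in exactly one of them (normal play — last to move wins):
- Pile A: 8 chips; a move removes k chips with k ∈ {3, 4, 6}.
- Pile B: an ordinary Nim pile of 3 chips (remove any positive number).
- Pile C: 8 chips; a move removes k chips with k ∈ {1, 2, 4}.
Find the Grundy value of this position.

3

Grundy values for pile A (subtraction set {3, 4, 6}):
g(0) = mex{} = 0
g(1) = mex{} = 0
g(2) = mex{} = 0
g(3) = mex{0} = 1
g(4) = mex{0} = 1
g(5) = mex{0} = 1
g(6) = mex{0,1} = 2
g(7) = mex{0,1} = 2
g(8) = mex{0,1} = 2
So g(8) = 2.
Pile B is a plain Nim pile of size 3, so its Grundy value is 3.
Build the Grundy sequence for pile C with g(k) = mex{g(k−s) : s ∈ {1, 2, 4}, s ≤ k}:
g(0) = mex{} = 0
g(1) = mex{0} = 1
g(2) = mex{0,1} = 2
g(3) = mex{1,2} = 0
g(4) = mex{0,2} = 1
g(5) = mex{0,1} = 2
g(6) = mex{1,2} = 0
g(7) = mex{0,2} = 1
g(8) = mex{0,1} = 2
So g(8) = 2.
By the Sprague-Grundy theorem, the Grundy value of a sum of independent games is the XOR of the component values.
Combined value = 2 XOR 3 XOR 2 = 3.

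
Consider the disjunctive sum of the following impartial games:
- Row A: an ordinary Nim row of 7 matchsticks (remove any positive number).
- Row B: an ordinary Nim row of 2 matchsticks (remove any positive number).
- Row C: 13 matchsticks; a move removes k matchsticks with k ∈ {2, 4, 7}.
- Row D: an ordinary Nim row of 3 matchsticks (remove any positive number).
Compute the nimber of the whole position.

Row A is a plain Nim row of size 7, so its Grundy value is 7.
Row B is a plain Nim row of size 2, so its Grundy value is 2.
For row C, compute g(0), g(1), … with moves {2, 4, 7}:
g(0) = mex{} = 0
g(1) = mex{} = 0
g(2) = mex{0} = 1
g(3) = mex{0} = 1
g(4) = mex{0,1} = 2
g(5) = mex{0,1} = 2
g(6) = mex{1,2} = 0
g(7) = mex{0,1,2} = 3
g(8) = mex{0,2} = 1
g(9) = mex{1,2,3} = 0
g(10) = mex{0,1} = 2
g(11) = mex{0,2,3} = 1
g(12) = mex{1,2} = 0
g(13) = mex{0,1} = 2
So g(13) = 2.
Row D is a plain Nim row of size 3, so its Grundy value is 3.
The value of a disjunctive sum is the nim-sum of the parts.
Combined value = 7 ⊕ 2 ⊕ 2 ⊕ 3 = 4.

4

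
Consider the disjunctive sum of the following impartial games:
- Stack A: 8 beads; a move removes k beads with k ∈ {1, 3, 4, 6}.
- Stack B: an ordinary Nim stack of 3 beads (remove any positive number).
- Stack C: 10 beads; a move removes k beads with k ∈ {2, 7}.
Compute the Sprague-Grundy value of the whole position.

For stack A, compute g(0), g(1), … with moves {1, 3, 4, 6}:
g(0) = mex{} = 0
g(1) = mex{0} = 1
g(2) = mex{1} = 0
g(3) = mex{0} = 1
g(4) = mex{0,1} = 2
g(5) = mex{0,1,2} = 3
g(6) = mex{0,1,3} = 2
g(7) = mex{1,2} = 0
g(8) = mex{0,2,3} = 1
So g(8) = 1.
Stack B is a plain Nim stack of size 3, so its Grundy value is 3.
For stack C, compute g(0), g(1), … with moves {2, 7}:
k:     0  1  2  3  4  5  6  7  8  9 10
g(k):  0  0  1  1  0  0  1  1  2  0  0
So g(10) = 0.
By the Sprague-Grundy theorem, the Grundy value of a sum of independent games is the XOR of the component values.
Combined value = 1 XOR 3 XOR 0 = 2.

2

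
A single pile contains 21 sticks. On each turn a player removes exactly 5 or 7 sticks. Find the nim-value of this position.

1

Build the Grundy sequence with g(k) = mex{g(k−s) : s ∈ {5, 7}, s ≤ k}:
k:     0  1  2  3  4  5  6  7  8  9 10 11 12 13 14 15 16 17 18 19 20 21
g(k):  0  0  0  0  0  1  1  1  1  1  2  2  0  0  0  0  0  1  1  1  1  1
So g(21) = 1.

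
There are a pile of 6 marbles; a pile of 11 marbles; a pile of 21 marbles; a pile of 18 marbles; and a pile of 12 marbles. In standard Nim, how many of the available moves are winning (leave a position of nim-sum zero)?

Nim-sum: 6 XOR 11 XOR 21 XOR 18 XOR 12 = 6.
The overall nim-sum is X = 6. A pile of size p has a winning move iff p XOR X < p (reduce it to p XOR X).
  6: 6 XOR 6 = 0 < 6 — winning move (to 0).
  11: 11 XOR 6 = 13 ≥ 11 — no move.
  21: 21 XOR 6 = 19 < 21 — winning move (to 19).
  18: 18 XOR 6 = 20 ≥ 18 — no move.
  12: 12 XOR 6 = 10 < 12 — winning move (to 10).
That gives 3 winning moves.

3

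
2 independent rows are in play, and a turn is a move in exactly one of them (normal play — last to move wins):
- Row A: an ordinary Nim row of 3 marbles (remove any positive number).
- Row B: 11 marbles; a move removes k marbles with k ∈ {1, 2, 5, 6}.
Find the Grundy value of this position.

Row A is a plain Nim row of size 3, so its Grundy value is 3.
Build the Grundy sequence for row B with g(k) = mex{g(k−s) : s ∈ {1, 2, 5, 6}, s ≤ k}:
g(0) = mex{} = 0
g(1) = mex{0} = 1
g(2) = mex{0,1} = 2
g(3) = mex{1,2} = 0
g(4) = mex{0,2} = 1
g(5) = mex{0,1} = 2
g(6) = mex{0,1,2} = 3
g(7) = mex{1,2,3} = 0
g(8) = mex{0,2,3} = 1
g(9) = mex{0,1} = 2
g(10) = mex{1,2} = 0
g(11) = mex{0,2,3} = 1
So g(11) = 1.
By the Sprague-Grundy theorem, the Grundy value of a sum of independent games is the XOR of the component values.
Combined value = 3 XOR 1 = 2.

2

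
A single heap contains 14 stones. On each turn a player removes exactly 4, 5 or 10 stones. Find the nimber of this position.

Build the Grundy sequence with g(k) = mex{g(k−s) : s ∈ {4, 5, 10}, s ≤ k}:
g(0) = mex{} = 0
g(1) = mex{} = 0
g(2) = mex{} = 0
g(3) = mex{} = 0
g(4) = mex{0} = 1
g(5) = mex{0} = 1
g(6) = mex{0} = 1
g(7) = mex{0} = 1
g(8) = mex{0,1} = 2
g(9) = mex{1} = 0
g(10) = mex{0,1} = 2
g(11) = mex{0,1} = 2
g(12) = mex{0,1,2} = 3
g(13) = mex{0,2} = 1
g(14) = mex{0,1,2} = 3
So g(14) = 3.

3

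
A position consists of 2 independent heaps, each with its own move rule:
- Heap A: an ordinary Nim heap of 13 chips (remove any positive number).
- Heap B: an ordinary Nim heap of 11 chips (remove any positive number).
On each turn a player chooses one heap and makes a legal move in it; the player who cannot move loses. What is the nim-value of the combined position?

6

Heap A is a plain Nim heap of size 13, so its Grundy value is 13.
Heap B is a plain Nim heap of size 11, so its Grundy value is 11.
The value of a disjunctive sum is the nim-sum of the parts.
Combined value = 13 ⊕ 11 = 6.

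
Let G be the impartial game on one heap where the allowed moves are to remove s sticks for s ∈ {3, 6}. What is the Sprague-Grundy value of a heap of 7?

Build the Grundy sequence with g(k) = mex{g(k−s) : s ∈ {3, 6}, s ≤ k}:
k:     0  1  2  3  4  5  6  7
g(k):  0  0  0  1  1  1  2  2
So g(7) = 2.

2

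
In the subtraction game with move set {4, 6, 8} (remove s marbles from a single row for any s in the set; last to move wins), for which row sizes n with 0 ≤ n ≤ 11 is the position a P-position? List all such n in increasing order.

0, 1, 2, 3

Grundy values for subtraction set {4, 6, 8}:
g(0) = mex{} = 0
g(1) = mex{} = 0
g(2) = mex{} = 0
g(3) = mex{} = 0
g(4) = mex{0} = 1
g(5) = mex{0} = 1
g(6) = mex{0} = 1
g(7) = mex{0} = 1
g(8) = mex{0,1} = 2
g(9) = mex{0,1} = 2
g(10) = mex{0,1} = 2
g(11) = mex{0,1} = 2
The P-positions (g = 0) in 0..11 are 0, 1, 2, 3.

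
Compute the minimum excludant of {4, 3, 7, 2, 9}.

0 is not in the set, so the mex is 0.

0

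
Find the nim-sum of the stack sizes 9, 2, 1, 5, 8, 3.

4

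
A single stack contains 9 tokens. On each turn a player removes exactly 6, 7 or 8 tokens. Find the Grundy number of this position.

1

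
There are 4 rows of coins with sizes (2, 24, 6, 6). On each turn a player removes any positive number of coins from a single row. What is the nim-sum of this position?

Compute the nim-sum pairwise:
2 ^ 24 = 26
26 ^ 6 = 28
28 ^ 6 = 26

26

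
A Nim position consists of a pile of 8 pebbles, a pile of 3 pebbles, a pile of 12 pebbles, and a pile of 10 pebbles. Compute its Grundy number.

Nim-sum: 8 ^ 3 ^ 12 ^ 10 = 13.

13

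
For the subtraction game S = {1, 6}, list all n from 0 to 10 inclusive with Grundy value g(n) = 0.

0, 2, 4, 7, 9

Grundy values for subtraction set {1, 6}:
k:     0  1  2  3  4  5  6  7  8  9 10
g(k):  0  1  0  1  0  1  2  0  1  0  1
The P-positions (g = 0) in 0..10 are 0, 2, 4, 7, 9.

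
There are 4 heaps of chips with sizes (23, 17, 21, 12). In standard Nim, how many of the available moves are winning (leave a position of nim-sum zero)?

Bitwise XOR of the heap sizes:
  10111  (23)
  10001  (17)
  10101  (21)
  01100  (12)
  -----
  11111  (31)
The overall nim-sum is X = 31. A heap of size p has a winning move iff p XOR X < p (reduce it to p XOR X).
  23: 23 XOR 31 = 8 < 23 — winning move (to 8).
  17: 17 XOR 31 = 14 < 17 — winning move (to 14).
  21: 21 XOR 31 = 10 < 21 — winning move (to 10).
  12: 12 XOR 31 = 19 ≥ 12 — no move.
That gives 3 winning moves.

3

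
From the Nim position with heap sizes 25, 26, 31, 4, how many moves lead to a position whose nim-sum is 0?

3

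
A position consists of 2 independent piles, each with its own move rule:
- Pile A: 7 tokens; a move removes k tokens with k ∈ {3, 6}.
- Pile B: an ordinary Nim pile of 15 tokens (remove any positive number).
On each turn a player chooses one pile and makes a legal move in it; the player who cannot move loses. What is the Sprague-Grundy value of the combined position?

Grundy values for pile A (subtraction set {3, 6}):
k:     0  1  2  3  4  5  6  7
g(k):  0  0  0  1  1  1  2  2
So g(7) = 2.
Pile B is a plain Nim pile of size 15, so its Grundy value is 15.
The value of a disjunctive sum is the nim-sum of the parts.
Combined value = 2 XOR 15 = 13.

13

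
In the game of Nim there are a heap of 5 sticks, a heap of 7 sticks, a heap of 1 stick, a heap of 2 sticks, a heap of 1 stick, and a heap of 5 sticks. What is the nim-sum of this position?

5

In binary:
  101  (5)
  111  (7)
  001  (1)
  010  (2)
  001  (1)
  101  (5)
  ---
  101  (5)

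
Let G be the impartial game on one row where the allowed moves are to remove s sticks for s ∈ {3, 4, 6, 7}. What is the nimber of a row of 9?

Build the Grundy sequence with g(k) = mex{g(k−s) : s ∈ {3, 4, 6, 7}, s ≤ k}:
g(0) = mex{} = 0
g(1) = mex{} = 0
g(2) = mex{} = 0
g(3) = mex{0} = 1
g(4) = mex{0} = 1
g(5) = mex{0} = 1
g(6) = mex{0,1} = 2
g(7) = mex{0,1} = 2
g(8) = mex{0,1} = 2
g(9) = mex{0,1,2} = 3
So g(9) = 3.

3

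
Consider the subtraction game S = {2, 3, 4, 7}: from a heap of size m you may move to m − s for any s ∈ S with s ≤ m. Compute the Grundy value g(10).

2

Compute g(0), g(1), … for moves {2, 3, 4, 7}:
g(0) = mex{} = 0
g(1) = mex{} = 0
g(2) = mex{0} = 1
g(3) = mex{0} = 1
g(4) = mex{0,1} = 2
g(5) = mex{0,1} = 2
g(6) = mex{1,2} = 0
g(7) = mex{0,1,2} = 3
g(8) = mex{0,2} = 1
g(9) = mex{0,1,2,3} = 4
g(10) = mex{0,1,3} = 2
So g(10) = 2.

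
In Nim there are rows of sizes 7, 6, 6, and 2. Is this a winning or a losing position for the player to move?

Winning position

Compute the nim-sum pairwise:
7 ⊕ 6 = 1
1 ⊕ 6 = 7
7 ⊕ 2 = 5
The nim-sum is 5 ≠ 0, so this is an N-position: the player to move can win.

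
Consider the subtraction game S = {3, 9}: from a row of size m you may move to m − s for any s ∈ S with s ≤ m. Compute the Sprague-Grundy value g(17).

Grundy values for subtraction set {3, 9}:
k:     0  1  2  3  4  5  6  7  8  9 10 11 12 13 14 15 16 17
g(k):  0  0  0  1  1  1  0  0  0  1  1  1  0  0  0  1  1  1
So g(17) = 1.

1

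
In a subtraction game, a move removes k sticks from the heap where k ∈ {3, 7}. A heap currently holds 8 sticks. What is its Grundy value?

2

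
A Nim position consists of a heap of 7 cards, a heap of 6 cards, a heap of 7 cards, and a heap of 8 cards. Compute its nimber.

14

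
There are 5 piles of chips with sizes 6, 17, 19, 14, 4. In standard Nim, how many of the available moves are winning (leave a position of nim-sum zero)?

1

Bitwise XOR of the heap sizes:
  00110  (6)
  10001  (17)
  10011  (19)
  01110  (14)
  00100  (4)
  -----
  01110  (14)
The overall nim-sum is X = 14. A pile of size p has a winning move iff p XOR X < p (reduce it to p XOR X).
  6: 6 XOR 14 = 8 ≥ 6 — no move.
  17: 17 XOR 14 = 31 ≥ 17 — no move.
  19: 19 XOR 14 = 29 ≥ 19 — no move.
  14: 14 XOR 14 = 0 < 14 — winning move (to 0).
  4: 4 XOR 14 = 10 ≥ 4 — no move.
That gives 1 winning move.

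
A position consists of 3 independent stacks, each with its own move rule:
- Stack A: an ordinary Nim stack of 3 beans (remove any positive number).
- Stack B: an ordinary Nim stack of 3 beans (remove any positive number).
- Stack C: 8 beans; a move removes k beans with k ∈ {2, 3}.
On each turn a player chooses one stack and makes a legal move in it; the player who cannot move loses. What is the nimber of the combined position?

Stack A is a plain Nim stack of size 3, so its Grundy value is 3.
Stack B is a plain Nim stack of size 3, so its Grundy value is 3.
Build the Grundy sequence for stack C with g(k) = mex{g(k−s) : s ∈ {2, 3}, s ≤ k}:
g(0) = mex{} = 0
g(1) = mex{} = 0
g(2) = mex{0} = 1
g(3) = mex{0} = 1
g(4) = mex{0,1} = 2
g(5) = mex{1} = 0
g(6) = mex{1,2} = 0
g(7) = mex{0,2} = 1
g(8) = mex{0} = 1
So g(8) = 1.
The value of a disjunctive sum is the nim-sum of the parts.
Combined value = 3 XOR 3 XOR 1 = 1.

1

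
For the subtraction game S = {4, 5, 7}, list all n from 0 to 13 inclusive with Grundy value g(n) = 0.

0, 1, 2, 3, 11, 12, 13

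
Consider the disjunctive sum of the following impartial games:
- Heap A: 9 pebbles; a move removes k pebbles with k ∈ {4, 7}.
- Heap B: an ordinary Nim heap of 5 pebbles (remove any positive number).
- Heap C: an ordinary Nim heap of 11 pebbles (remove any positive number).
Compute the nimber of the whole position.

12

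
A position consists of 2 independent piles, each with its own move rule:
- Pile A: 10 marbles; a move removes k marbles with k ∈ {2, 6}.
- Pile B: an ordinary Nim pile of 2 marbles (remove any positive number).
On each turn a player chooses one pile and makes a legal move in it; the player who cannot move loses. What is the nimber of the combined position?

For pile A, compute g(0), g(1), … with moves {2, 6}:
k:     0  1  2  3  4  5  6  7  8  9 10
g(k):  0  0  1  1  0  0  1  1  0  0  1
So g(10) = 1.
Pile B is a plain Nim pile of size 2, so its Grundy value is 2.
By the Sprague-Grundy theorem, the Grundy value of a sum of independent games is the XOR of the component values.
Combined value = 1 ⊕ 2 = 3.

3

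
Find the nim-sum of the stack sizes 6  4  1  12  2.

13

Nim-sum: 6 XOR 4 XOR 1 XOR 12 XOR 2 = 13.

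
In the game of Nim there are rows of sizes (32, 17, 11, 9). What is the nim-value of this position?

51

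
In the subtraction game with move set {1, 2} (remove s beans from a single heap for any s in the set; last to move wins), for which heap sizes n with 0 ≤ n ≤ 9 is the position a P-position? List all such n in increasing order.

0, 3, 6, 9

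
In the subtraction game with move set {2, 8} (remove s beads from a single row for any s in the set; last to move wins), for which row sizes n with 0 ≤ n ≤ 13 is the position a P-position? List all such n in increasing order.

0, 1, 4, 5, 10, 11

Compute g(0), g(1), … for moves {2, 8}:
g(0) = mex{} = 0
g(1) = mex{} = 0
g(2) = mex{0} = 1
g(3) = mex{0} = 1
g(4) = mex{1} = 0
g(5) = mex{1} = 0
g(6) = mex{0} = 1
g(7) = mex{0} = 1
g(8) = mex{0,1} = 2
g(9) = mex{0,1} = 2
g(10) = mex{1,2} = 0
g(11) = mex{1,2} = 0
g(12) = mex{0} = 1
g(13) = mex{0} = 1
The P-positions (g = 0) in 0..13 are 0, 1, 4, 5, 10, 11.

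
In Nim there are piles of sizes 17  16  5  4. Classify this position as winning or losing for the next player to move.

Losing position

Compute the nim-sum pairwise:
17 ^ 16 = 1
1 ^ 5 = 4
4 ^ 4 = 0
The nim-sum is 0, so this is a P-position: the player to move is in a losing position under optimal play.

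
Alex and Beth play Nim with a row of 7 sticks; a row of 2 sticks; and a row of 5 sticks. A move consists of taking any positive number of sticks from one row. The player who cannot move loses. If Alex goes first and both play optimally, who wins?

Beth wins

Compute the nim-sum pairwise:
7 ⊕ 2 = 5
5 ⊕ 5 = 0
The nim-sum is 0, so this is a P-position: the player to move is in a losing position under optimal play; Alex is about to move from it and so loses — Beth wins.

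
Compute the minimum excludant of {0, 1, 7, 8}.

The values 0, 1 are all present; 2 is the first non-negative integer missing from the set.

2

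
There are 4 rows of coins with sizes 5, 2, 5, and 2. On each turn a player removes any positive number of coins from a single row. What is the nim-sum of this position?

0

Nim-sum: 5 ^ 2 ^ 5 ^ 2 = 0.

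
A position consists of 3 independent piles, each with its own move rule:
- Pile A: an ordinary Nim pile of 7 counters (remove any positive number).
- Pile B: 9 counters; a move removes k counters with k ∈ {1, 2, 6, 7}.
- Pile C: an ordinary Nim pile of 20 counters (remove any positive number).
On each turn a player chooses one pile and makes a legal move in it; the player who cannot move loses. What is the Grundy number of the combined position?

18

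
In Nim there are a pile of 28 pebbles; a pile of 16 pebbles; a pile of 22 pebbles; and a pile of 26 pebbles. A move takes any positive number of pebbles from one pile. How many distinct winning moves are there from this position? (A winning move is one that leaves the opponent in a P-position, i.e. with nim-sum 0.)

Compute the nim-sum pairwise:
28 ⊕ 16 = 12
12 ⊕ 22 = 26
26 ⊕ 26 = 0
The nim-sum is already 0, so every move leaves a nonzero nim-sum — there are no winning moves.

0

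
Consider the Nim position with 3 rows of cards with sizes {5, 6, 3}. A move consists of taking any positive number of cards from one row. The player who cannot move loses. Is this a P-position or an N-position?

P-position

In binary:
  101  (5)
  110  (6)
  011  (3)
  ---
  000  (0)
The nim-sum is 0, so this is a P-position: the player to move is in a losing position under optimal play.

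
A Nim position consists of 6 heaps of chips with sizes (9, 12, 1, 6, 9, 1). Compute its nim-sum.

10

Nim-sum: 9 ⊕ 12 ⊕ 1 ⊕ 6 ⊕ 9 ⊕ 1 = 10.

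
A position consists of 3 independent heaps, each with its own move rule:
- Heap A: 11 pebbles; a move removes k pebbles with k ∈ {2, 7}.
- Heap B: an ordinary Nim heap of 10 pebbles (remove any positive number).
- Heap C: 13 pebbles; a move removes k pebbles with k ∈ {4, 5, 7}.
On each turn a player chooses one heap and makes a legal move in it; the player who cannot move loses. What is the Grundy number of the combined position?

11

Grundy values for heap A (subtraction set {2, 7}):
g(0) = mex{} = 0
g(1) = mex{} = 0
g(2) = mex{0} = 1
g(3) = mex{0} = 1
g(4) = mex{1} = 0
g(5) = mex{1} = 0
g(6) = mex{0} = 1
g(7) = mex{0} = 1
g(8) = mex{0,1} = 2
g(9) = mex{1} = 0
g(10) = mex{1,2} = 0
g(11) = mex{0} = 1
So g(11) = 1.
Heap B is a plain Nim heap of size 10, so its Grundy value is 10.
Build the Grundy sequence for heap C with g(k) = mex{g(k−s) : s ∈ {4, 5, 7}, s ≤ k}:
k:     0  1  2  3  4  5  6  7  8  9 10 11 12 13
g(k):  0  0  0  0  1  1  1  1  2  2  2  0  0  0
So g(13) = 0.
The value of a disjunctive sum is the nim-sum of the parts.
Combined value = 1 ⊕ 10 ⊕ 0 = 11.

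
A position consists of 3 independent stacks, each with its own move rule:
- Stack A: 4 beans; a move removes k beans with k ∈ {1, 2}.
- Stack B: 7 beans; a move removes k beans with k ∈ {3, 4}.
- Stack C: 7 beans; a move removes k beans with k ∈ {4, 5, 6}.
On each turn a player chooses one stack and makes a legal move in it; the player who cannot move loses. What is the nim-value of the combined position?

0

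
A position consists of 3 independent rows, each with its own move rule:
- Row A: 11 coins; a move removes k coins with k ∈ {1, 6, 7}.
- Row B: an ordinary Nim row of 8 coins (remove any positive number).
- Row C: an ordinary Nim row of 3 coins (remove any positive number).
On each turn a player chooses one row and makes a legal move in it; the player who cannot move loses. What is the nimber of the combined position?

Build the Grundy sequence for row A with g(k) = mex{g(k−s) : s ∈ {1, 6, 7}, s ≤ k}:
k:     0  1  2  3  4  5  6  7  8  9 10 11
g(k):  0  1  0  1  0  1  2  3  2  3  2  3
So g(11) = 3.
Row B is a plain Nim row of size 8, so its Grundy value is 8.
Row C is a plain Nim row of size 3, so its Grundy value is 3.
By the Sprague-Grundy theorem, the Grundy value of a sum of independent games is the XOR of the component values.
Combined value = 3 XOR 8 XOR 3 = 8.

8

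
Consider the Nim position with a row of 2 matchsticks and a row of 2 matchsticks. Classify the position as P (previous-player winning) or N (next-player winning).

P-position

Nim-sum: 2 ⊕ 2 = 0.
The nim-sum is 0, so this is a P-position: the player to move is in a losing position under optimal play.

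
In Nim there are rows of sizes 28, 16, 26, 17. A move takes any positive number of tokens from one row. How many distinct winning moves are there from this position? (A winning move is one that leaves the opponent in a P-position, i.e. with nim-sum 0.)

1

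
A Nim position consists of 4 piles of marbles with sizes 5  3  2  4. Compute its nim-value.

0

Write each in binary and XOR column by column:
  101  (5)
  011  (3)
  010  (2)
  100  (4)
  ---
  000  (0)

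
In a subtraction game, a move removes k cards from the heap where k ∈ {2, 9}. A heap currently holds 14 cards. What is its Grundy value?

1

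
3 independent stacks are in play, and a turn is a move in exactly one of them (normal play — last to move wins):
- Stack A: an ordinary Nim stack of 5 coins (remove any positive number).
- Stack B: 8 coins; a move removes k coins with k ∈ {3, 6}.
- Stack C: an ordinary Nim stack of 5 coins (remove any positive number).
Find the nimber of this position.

Stack A is a plain Nim stack of size 5, so its Grundy value is 5.
Build the Grundy sequence for stack B with g(k) = mex{g(k−s) : s ∈ {3, 6}, s ≤ k}:
k:     0  1  2  3  4  5  6  7  8
g(k):  0  0  0  1  1  1  2  2  2
So g(8) = 2.
Stack C is a plain Nim stack of size 5, so its Grundy value is 5.
The value of a disjunctive sum is the nim-sum of the parts.
Combined value = 5 XOR 2 XOR 5 = 2.

2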